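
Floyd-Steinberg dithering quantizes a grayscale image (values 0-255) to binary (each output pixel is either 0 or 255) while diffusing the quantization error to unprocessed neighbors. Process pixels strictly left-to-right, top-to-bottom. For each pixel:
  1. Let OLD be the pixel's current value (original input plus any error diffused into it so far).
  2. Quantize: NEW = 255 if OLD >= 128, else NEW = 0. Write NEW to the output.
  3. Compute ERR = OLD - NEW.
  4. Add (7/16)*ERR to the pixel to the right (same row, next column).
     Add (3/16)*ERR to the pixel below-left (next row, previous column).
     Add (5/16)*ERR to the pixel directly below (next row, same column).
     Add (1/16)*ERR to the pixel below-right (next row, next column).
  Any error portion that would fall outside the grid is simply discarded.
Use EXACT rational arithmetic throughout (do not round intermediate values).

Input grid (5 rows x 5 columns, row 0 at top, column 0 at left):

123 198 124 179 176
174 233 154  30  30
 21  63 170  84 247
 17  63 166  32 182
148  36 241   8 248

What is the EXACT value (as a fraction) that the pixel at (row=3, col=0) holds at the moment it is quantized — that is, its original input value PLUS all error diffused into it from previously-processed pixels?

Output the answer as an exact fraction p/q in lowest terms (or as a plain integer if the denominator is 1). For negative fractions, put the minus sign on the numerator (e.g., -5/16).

Answer: 457262987/16777216

Derivation:
(0,0): OLD=123 → NEW=0, ERR=123
(0,1): OLD=4029/16 → NEW=255, ERR=-51/16
(0,2): OLD=31387/256 → NEW=0, ERR=31387/256
(0,3): OLD=952893/4096 → NEW=255, ERR=-91587/4096
(0,4): OLD=10893227/65536 → NEW=255, ERR=-5818453/65536
(1,0): OLD=54231/256 → NEW=255, ERR=-11049/256
(1,1): OLD=499297/2048 → NEW=255, ERR=-22943/2048
(1,2): OLD=11994485/65536 → NEW=255, ERR=-4717195/65536
(1,3): OLD=-4577583/262144 → NEW=0, ERR=-4577583/262144
(1,4): OLD=-28444589/4194304 → NEW=0, ERR=-28444589/4194304
(2,0): OLD=177339/32768 → NEW=0, ERR=177339/32768
(2,1): OLD=47892025/1048576 → NEW=0, ERR=47892025/1048576
(2,2): OLD=2743317483/16777216 → NEW=255, ERR=-1534872597/16777216
(2,3): OLD=8790706577/268435456 → NEW=0, ERR=8790706577/268435456
(2,4): OLD=1108602154679/4294967296 → NEW=255, ERR=13385494199/4294967296
(3,0): OLD=457262987/16777216 → NEW=0, ERR=457262987/16777216
Target (3,0): original=17, with diffused error = 457262987/16777216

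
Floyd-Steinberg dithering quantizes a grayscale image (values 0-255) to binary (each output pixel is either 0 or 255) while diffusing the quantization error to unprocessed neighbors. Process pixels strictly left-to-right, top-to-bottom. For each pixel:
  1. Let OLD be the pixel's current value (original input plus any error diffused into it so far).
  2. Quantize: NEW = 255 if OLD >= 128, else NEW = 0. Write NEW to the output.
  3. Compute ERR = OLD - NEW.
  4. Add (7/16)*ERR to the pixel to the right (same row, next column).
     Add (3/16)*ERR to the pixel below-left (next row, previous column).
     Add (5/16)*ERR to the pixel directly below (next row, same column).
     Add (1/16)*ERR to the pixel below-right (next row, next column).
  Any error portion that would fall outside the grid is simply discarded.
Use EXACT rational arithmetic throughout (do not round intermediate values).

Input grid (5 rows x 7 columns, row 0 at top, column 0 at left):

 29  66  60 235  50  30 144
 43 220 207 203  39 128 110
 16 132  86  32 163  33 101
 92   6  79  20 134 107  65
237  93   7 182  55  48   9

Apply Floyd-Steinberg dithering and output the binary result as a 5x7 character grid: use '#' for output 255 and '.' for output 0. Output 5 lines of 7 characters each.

(0,0): OLD=29 → NEW=0, ERR=29
(0,1): OLD=1259/16 → NEW=0, ERR=1259/16
(0,2): OLD=24173/256 → NEW=0, ERR=24173/256
(0,3): OLD=1131771/4096 → NEW=255, ERR=87291/4096
(0,4): OLD=3887837/65536 → NEW=0, ERR=3887837/65536
(0,5): OLD=58672139/1048576 → NEW=0, ERR=58672139/1048576
(0,6): OLD=2826624077/16777216 → NEW=255, ERR=-1451566003/16777216
(1,0): OLD=17105/256 → NEW=0, ERR=17105/256
(1,1): OLD=600759/2048 → NEW=255, ERR=78519/2048
(1,2): OLD=17183235/65536 → NEW=255, ERR=471555/65536
(1,3): OLD=60249223/262144 → NEW=255, ERR=-6597497/262144
(1,4): OLD=978971381/16777216 → NEW=0, ERR=978971381/16777216
(1,5): OLD=21273448709/134217728 → NEW=255, ERR=-12952071931/134217728
(1,6): OLD=95006091435/2147483648 → NEW=0, ERR=95006091435/2147483648
(2,0): OLD=1444045/32768 → NEW=0, ERR=1444045/32768
(2,1): OLD=176985247/1048576 → NEW=255, ERR=-90401633/1048576
(2,2): OLD=808785309/16777216 → NEW=0, ERR=808785309/16777216
(2,3): OLD=7598932469/134217728 → NEW=0, ERR=7598932469/134217728
(2,4): OLD=200078541445/1073741824 → NEW=255, ERR=-73725623675/1073741824
(2,5): OLD=-524126508713/34359738368 → NEW=0, ERR=-524126508713/34359738368
(2,6): OLD=56141208542161/549755813888 → NEW=0, ERR=56141208542161/549755813888
(3,0): OLD=1503346173/16777216 → NEW=0, ERR=1503346173/16777216
(3,1): OLD=4033806137/134217728 → NEW=0, ERR=4033806137/134217728
(3,2): OLD=120732325947/1073741824 → NEW=0, ERR=120732325947/1073741824
(3,3): OLD=330816588205/4294967296 → NEW=0, ERR=330816588205/4294967296
(3,4): OLD=80769855398397/549755813888 → NEW=255, ERR=-59417877143043/549755813888
(3,5): OLD=307001399491399/4398046511104 → NEW=0, ERR=307001399491399/4398046511104
(3,6): OLD=8901538316559129/70368744177664 → NEW=0, ERR=8901538316559129/70368744177664
(4,0): OLD=581188889907/2147483648 → NEW=255, ERR=33580559667/2147483648
(4,1): OLD=4670046342679/34359738368 → NEW=255, ERR=-4091686941161/34359738368
(4,2): OLD=3495906748601/549755813888 → NEW=0, ERR=3495906748601/549755813888
(4,3): OLD=860322106594499/4398046511104 → NEW=255, ERR=-261179753737021/4398046511104
(4,4): OLD=462533976343385/35184372088832 → NEW=0, ERR=462533976343385/35184372088832
(4,5): OLD=104177909831933145/1125899906842624 → NEW=0, ERR=104177909831933145/1125899906842624
(4,6): OLD=1682090379003398335/18014398509481984 → NEW=0, ERR=1682090379003398335/18014398509481984
Row 0: ...#..#
Row 1: .###.#.
Row 2: .#..#..
Row 3: ....#..
Row 4: ##.#...

Answer: ...#..#
.###.#.
.#..#..
....#..
##.#...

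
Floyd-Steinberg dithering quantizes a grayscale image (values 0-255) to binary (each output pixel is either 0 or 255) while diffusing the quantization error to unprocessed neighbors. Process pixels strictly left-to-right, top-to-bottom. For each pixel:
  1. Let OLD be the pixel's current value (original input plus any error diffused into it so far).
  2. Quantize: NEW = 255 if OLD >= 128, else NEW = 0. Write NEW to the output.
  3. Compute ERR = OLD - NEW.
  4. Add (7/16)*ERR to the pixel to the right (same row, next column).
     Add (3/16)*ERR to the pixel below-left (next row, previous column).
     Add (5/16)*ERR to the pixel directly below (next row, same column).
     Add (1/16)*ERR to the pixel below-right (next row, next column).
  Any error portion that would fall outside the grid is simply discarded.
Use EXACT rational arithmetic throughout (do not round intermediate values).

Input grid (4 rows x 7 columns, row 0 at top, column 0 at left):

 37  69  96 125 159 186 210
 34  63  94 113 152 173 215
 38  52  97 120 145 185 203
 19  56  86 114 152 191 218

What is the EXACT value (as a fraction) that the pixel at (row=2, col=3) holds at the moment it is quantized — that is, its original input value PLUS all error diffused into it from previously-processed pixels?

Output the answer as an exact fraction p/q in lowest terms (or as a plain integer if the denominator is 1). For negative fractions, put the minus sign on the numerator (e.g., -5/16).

Answer: 19666513293/134217728

Derivation:
(0,0): OLD=37 → NEW=0, ERR=37
(0,1): OLD=1363/16 → NEW=0, ERR=1363/16
(0,2): OLD=34117/256 → NEW=255, ERR=-31163/256
(0,3): OLD=293859/4096 → NEW=0, ERR=293859/4096
(0,4): OLD=12477237/65536 → NEW=255, ERR=-4234443/65536
(0,5): OLD=165394035/1048576 → NEW=255, ERR=-101992845/1048576
(0,6): OLD=2809265445/16777216 → NEW=255, ERR=-1468924635/16777216
(1,0): OLD=15753/256 → NEW=0, ERR=15753/256
(1,1): OLD=196671/2048 → NEW=0, ERR=196671/2048
(1,2): OLD=7651243/65536 → NEW=0, ERR=7651243/65536
(1,3): OLD=43718863/262144 → NEW=255, ERR=-23127857/262144
(1,4): OLD=1333050765/16777216 → NEW=0, ERR=1333050765/16777216
(1,5): OLD=21060235165/134217728 → NEW=255, ERR=-13165285475/134217728
(1,6): OLD=297739916435/2147483648 → NEW=255, ERR=-249868413805/2147483648
(2,0): OLD=2465317/32768 → NEW=0, ERR=2465317/32768
(2,1): OLD=147494247/1048576 → NEW=255, ERR=-119892633/1048576
(2,2): OLD=1223402229/16777216 → NEW=0, ERR=1223402229/16777216
(2,3): OLD=19666513293/134217728 → NEW=255, ERR=-14559007347/134217728
Target (2,3): original=120, with diffused error = 19666513293/134217728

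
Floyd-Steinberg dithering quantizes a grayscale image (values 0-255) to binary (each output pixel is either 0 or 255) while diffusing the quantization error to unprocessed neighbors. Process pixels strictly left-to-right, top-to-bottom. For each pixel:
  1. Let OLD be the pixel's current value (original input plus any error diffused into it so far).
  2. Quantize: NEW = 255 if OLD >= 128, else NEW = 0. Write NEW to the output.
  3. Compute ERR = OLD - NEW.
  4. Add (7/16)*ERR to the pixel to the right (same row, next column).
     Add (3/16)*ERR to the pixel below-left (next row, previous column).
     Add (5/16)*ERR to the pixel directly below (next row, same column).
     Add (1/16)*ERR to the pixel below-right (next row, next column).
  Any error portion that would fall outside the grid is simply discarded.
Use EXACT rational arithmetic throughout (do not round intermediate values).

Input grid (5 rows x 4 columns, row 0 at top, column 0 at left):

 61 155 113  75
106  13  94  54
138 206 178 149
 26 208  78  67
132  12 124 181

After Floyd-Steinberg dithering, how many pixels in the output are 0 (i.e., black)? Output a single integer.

Answer: 12

Derivation:
(0,0): OLD=61 → NEW=0, ERR=61
(0,1): OLD=2907/16 → NEW=255, ERR=-1173/16
(0,2): OLD=20717/256 → NEW=0, ERR=20717/256
(0,3): OLD=452219/4096 → NEW=0, ERR=452219/4096
(1,0): OLD=28497/256 → NEW=0, ERR=28497/256
(1,1): OLD=118327/2048 → NEW=0, ERR=118327/2048
(1,2): OLD=10530691/65536 → NEW=255, ERR=-6180989/65536
(1,3): OLD=54837253/1048576 → NEW=0, ERR=54837253/1048576
(2,0): OLD=6016845/32768 → NEW=255, ERR=-2338995/32768
(2,1): OLD=190945311/1048576 → NEW=255, ERR=-76441569/1048576
(2,2): OLD=272733691/2097152 → NEW=255, ERR=-262040069/2097152
(2,3): OLD=3515910767/33554432 → NEW=0, ERR=3515910767/33554432
(3,0): OLD=-167356291/16777216 → NEW=0, ERR=-167356291/16777216
(3,1): OLD=41061228195/268435456 → NEW=255, ERR=-27389813085/268435456
(3,2): OLD=40385930077/4294967296 → NEW=0, ERR=40385930077/4294967296
(3,3): OLD=6600431281419/68719476736 → NEW=0, ERR=6600431281419/68719476736
(4,0): OLD=471377740537/4294967296 → NEW=0, ERR=471377740537/4294967296
(4,1): OLD=1005703718763/34359738368 → NEW=0, ERR=1005703718763/34359738368
(4,2): OLD=166439670007563/1099511627776 → NEW=255, ERR=-113935795075317/1099511627776
(4,3): OLD=2925008409125309/17592186044416 → NEW=255, ERR=-1560999032200771/17592186044416
Output grid:
  Row 0: .#..  (3 black, running=3)
  Row 1: ..#.  (3 black, running=6)
  Row 2: ###.  (1 black, running=7)
  Row 3: .#..  (3 black, running=10)
  Row 4: ..##  (2 black, running=12)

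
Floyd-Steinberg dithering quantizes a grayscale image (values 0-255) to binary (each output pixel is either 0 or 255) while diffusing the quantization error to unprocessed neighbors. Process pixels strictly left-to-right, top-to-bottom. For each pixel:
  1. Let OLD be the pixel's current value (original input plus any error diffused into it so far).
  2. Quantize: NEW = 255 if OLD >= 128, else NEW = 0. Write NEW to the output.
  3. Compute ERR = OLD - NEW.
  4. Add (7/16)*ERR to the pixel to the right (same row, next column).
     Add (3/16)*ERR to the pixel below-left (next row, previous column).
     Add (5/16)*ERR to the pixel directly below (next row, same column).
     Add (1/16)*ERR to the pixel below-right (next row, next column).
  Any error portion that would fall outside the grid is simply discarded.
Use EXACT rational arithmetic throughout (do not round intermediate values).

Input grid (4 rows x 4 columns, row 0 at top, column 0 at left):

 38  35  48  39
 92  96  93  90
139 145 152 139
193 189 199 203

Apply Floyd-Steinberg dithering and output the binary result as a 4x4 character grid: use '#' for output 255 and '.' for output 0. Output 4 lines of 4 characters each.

Answer: ....
.#.#
#.#.
####

Derivation:
(0,0): OLD=38 → NEW=0, ERR=38
(0,1): OLD=413/8 → NEW=0, ERR=413/8
(0,2): OLD=9035/128 → NEW=0, ERR=9035/128
(0,3): OLD=143117/2048 → NEW=0, ERR=143117/2048
(1,0): OLD=14535/128 → NEW=0, ERR=14535/128
(1,1): OLD=181681/1024 → NEW=255, ERR=-79439/1024
(1,2): OLD=3193157/32768 → NEW=0, ERR=3193157/32768
(1,3): OLD=83300339/524288 → NEW=255, ERR=-50393101/524288
(2,0): OLD=2620459/16384 → NEW=255, ERR=-1557461/16384
(2,1): OLD=54807497/524288 → NEW=0, ERR=54807497/524288
(2,2): OLD=215290173/1048576 → NEW=255, ERR=-52096707/1048576
(2,3): OLD=1565606089/16777216 → NEW=0, ERR=1565606089/16777216
(3,0): OLD=1534230075/8388608 → NEW=255, ERR=-604864965/8388608
(3,1): OLD=23469954597/134217728 → NEW=255, ERR=-10755566043/134217728
(3,2): OLD=370323656539/2147483648 → NEW=255, ERR=-177284673701/2147483648
(3,3): OLD=6629328013821/34359738368 → NEW=255, ERR=-2132405270019/34359738368
Row 0: ....
Row 1: .#.#
Row 2: #.#.
Row 3: ####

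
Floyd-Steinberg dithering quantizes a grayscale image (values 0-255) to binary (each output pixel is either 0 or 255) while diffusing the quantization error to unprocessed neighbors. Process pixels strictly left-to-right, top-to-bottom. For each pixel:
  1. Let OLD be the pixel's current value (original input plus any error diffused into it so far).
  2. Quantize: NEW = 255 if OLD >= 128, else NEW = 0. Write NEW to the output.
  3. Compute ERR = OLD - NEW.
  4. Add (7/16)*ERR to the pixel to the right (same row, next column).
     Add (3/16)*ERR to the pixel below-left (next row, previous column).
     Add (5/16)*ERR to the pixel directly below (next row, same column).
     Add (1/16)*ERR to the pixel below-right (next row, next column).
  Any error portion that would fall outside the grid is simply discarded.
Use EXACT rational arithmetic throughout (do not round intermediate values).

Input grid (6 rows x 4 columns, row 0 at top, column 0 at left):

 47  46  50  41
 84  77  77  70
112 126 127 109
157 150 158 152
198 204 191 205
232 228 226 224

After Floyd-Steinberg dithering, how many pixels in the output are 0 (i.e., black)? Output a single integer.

Answer: 10

Derivation:
(0,0): OLD=47 → NEW=0, ERR=47
(0,1): OLD=1065/16 → NEW=0, ERR=1065/16
(0,2): OLD=20255/256 → NEW=0, ERR=20255/256
(0,3): OLD=309721/4096 → NEW=0, ERR=309721/4096
(1,0): OLD=28459/256 → NEW=0, ERR=28459/256
(1,1): OLD=336301/2048 → NEW=255, ERR=-185939/2048
(1,2): OLD=5265329/65536 → NEW=0, ERR=5265329/65536
(1,3): OLD=140220583/1048576 → NEW=255, ERR=-127166297/1048576
(2,0): OLD=4250559/32768 → NEW=255, ERR=-4105281/32768
(2,1): OLD=67977893/1048576 → NEW=0, ERR=67977893/1048576
(2,2): OLD=318884793/2097152 → NEW=255, ERR=-215888967/2097152
(2,3): OLD=1043037877/33554432 → NEW=0, ERR=1043037877/33554432
(3,0): OLD=2181111631/16777216 → NEW=255, ERR=-2097078449/16777216
(3,1): OLD=23740761617/268435456 → NEW=0, ERR=23740761617/268435456
(3,2): OLD=749056474863/4294967296 → NEW=255, ERR=-346160185617/4294967296
(3,3): OLD=8247642801417/68719476736 → NEW=0, ERR=8247642801417/68719476736
(4,0): OLD=753859533539/4294967296 → NEW=255, ERR=-341357126941/4294967296
(4,1): OLD=5976600827561/34359738368 → NEW=255, ERR=-2785132456279/34359738368
(4,2): OLD=174142615046153/1099511627776 → NEW=255, ERR=-106232850036727/1099511627776
(4,3): OLD=3433962605443599/17592186044416 → NEW=255, ERR=-1052044835882481/17592186044416
(5,0): OLD=105533666375539/549755813888 → NEW=255, ERR=-34654066165901/549755813888
(5,1): OLD=2674154324192517/17592186044416 → NEW=255, ERR=-1811853117133563/17592186044416
(5,2): OLD=1182800705889777/8796093022208 → NEW=255, ERR=-1060203014773263/8796093022208
(5,3): OLD=41247602796361225/281474976710656 → NEW=255, ERR=-30528516264856055/281474976710656
Output grid:
  Row 0: ....  (4 black, running=4)
  Row 1: .#.#  (2 black, running=6)
  Row 2: #.#.  (2 black, running=8)
  Row 3: #.#.  (2 black, running=10)
  Row 4: ####  (0 black, running=10)
  Row 5: ####  (0 black, running=10)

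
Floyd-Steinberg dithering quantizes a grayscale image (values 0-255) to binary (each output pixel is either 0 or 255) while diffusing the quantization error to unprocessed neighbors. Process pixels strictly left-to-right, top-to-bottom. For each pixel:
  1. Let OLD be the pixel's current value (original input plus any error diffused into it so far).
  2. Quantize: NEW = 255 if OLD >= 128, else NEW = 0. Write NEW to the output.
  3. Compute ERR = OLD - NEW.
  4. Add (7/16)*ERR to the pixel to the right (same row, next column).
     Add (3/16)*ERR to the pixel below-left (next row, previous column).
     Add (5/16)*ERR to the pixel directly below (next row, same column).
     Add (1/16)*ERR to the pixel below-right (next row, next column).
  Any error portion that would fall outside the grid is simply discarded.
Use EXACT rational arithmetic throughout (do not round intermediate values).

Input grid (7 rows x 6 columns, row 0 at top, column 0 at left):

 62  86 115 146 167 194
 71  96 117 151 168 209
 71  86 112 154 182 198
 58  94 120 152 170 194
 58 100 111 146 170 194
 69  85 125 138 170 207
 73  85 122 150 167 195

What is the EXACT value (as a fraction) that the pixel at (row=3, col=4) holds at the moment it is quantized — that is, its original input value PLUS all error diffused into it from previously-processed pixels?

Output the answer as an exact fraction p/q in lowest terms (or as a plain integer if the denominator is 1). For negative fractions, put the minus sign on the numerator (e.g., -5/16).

(0,0): OLD=62 → NEW=0, ERR=62
(0,1): OLD=905/8 → NEW=0, ERR=905/8
(0,2): OLD=21055/128 → NEW=255, ERR=-11585/128
(0,3): OLD=217913/2048 → NEW=0, ERR=217913/2048
(0,4): OLD=6997647/32768 → NEW=255, ERR=-1358193/32768
(0,5): OLD=92204521/524288 → NEW=255, ERR=-41488919/524288
(1,0): OLD=14283/128 → NEW=0, ERR=14283/128
(1,1): OLD=171085/1024 → NEW=255, ERR=-90035/1024
(1,2): OLD=2531985/32768 → NEW=0, ERR=2531985/32768
(1,3): OLD=26821021/131072 → NEW=255, ERR=-6602339/131072
(1,4): OLD=1047084183/8388608 → NEW=0, ERR=1047084183/8388608
(1,5): OLD=31714283505/134217728 → NEW=255, ERR=-2511237135/134217728
(2,0): OLD=1464479/16384 → NEW=0, ERR=1464479/16384
(2,1): OLD=62438277/524288 → NEW=0, ERR=62438277/524288
(2,2): OLD=1453824847/8388608 → NEW=255, ERR=-685270193/8388608
(2,3): OLD=8774665495/67108864 → NEW=255, ERR=-8338094825/67108864
(2,4): OLD=343580924485/2147483648 → NEW=255, ERR=-204027405755/2147483648
(2,5): OLD=5442190936627/34359738368 → NEW=255, ERR=-3319542347213/34359738368
(3,0): OLD=908170735/8388608 → NEW=0, ERR=908170735/8388608
(3,1): OLD=11331363203/67108864 → NEW=255, ERR=-5781397117/67108864
(3,2): OLD=21973123161/536870912 → NEW=0, ERR=21973123161/536870912
(3,3): OLD=3716321121771/34359738368 → NEW=0, ERR=3716321121771/34359738368
(3,4): OLD=44461406080459/274877906944 → NEW=255, ERR=-25632460190261/274877906944
Target (3,4): original=170, with diffused error = 44461406080459/274877906944

Answer: 44461406080459/274877906944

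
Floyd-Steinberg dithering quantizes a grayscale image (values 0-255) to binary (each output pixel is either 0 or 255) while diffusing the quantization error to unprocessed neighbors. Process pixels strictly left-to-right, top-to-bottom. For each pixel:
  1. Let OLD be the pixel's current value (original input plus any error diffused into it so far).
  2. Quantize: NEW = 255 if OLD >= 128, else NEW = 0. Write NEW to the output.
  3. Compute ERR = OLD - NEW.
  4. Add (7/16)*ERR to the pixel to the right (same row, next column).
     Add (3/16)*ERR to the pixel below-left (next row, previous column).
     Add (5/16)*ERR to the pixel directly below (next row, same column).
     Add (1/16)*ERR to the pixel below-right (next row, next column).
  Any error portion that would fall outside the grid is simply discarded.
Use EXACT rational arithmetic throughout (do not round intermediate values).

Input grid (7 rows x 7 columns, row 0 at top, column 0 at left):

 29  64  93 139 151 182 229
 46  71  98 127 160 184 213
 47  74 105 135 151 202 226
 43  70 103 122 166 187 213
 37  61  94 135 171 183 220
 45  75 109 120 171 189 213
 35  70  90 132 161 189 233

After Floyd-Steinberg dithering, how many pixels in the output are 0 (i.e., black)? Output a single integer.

(0,0): OLD=29 → NEW=0, ERR=29
(0,1): OLD=1227/16 → NEW=0, ERR=1227/16
(0,2): OLD=32397/256 → NEW=0, ERR=32397/256
(0,3): OLD=796123/4096 → NEW=255, ERR=-248357/4096
(0,4): OLD=8157437/65536 → NEW=0, ERR=8157437/65536
(0,5): OLD=247942891/1048576 → NEW=255, ERR=-19443989/1048576
(0,6): OLD=3705874541/16777216 → NEW=255, ERR=-572315539/16777216
(1,0): OLD=17777/256 → NEW=0, ERR=17777/256
(1,1): OLD=309015/2048 → NEW=255, ERR=-213225/2048
(1,2): OLD=5598179/65536 → NEW=0, ERR=5598179/65536
(1,3): OLD=46313447/262144 → NEW=255, ERR=-20533273/262144
(1,4): OLD=2640106517/16777216 → NEW=255, ERR=-1638083563/16777216
(1,5): OLD=18370688549/134217728 → NEW=255, ERR=-15854832091/134217728
(1,6): OLD=321048740235/2147483648 → NEW=255, ERR=-226559590005/2147483648
(2,0): OLD=1611501/32768 → NEW=0, ERR=1611501/32768
(2,1): OLD=87385087/1048576 → NEW=0, ERR=87385087/1048576
(2,2): OLD=2465587133/16777216 → NEW=255, ERR=-1812602947/16777216
(2,3): OLD=6749400853/134217728 → NEW=0, ERR=6749400853/134217728
(2,4): OLD=123957481125/1073741824 → NEW=0, ERR=123957481125/1073741824
(2,5): OLD=6518331852727/34359738368 → NEW=255, ERR=-2243401431113/34359738368
(2,6): OLD=86357399705201/549755813888 → NEW=255, ERR=-53830332836239/549755813888
(3,0): OLD=1241415709/16777216 → NEW=0, ERR=1241415709/16777216
(3,1): OLD=14929239257/134217728 → NEW=0, ERR=14929239257/134217728
(3,2): OLD=142312433179/1073741824 → NEW=255, ERR=-131491731941/1073741824
(3,3): OLD=425335951437/4294967296 → NEW=0, ERR=425335951437/4294967296
(3,4): OLD=129909117690909/549755813888 → NEW=255, ERR=-10278614850531/549755813888
(3,5): OLD=647711104268711/4398046511104 → NEW=255, ERR=-473790756062809/4398046511104
(3,6): OLD=9231638520770745/70368744177664 → NEW=255, ERR=-8712391244533575/70368744177664
(4,0): OLD=173901241107/2147483648 → NEW=0, ERR=173901241107/2147483648
(4,1): OLD=3877542687863/34359738368 → NEW=0, ERR=3877542687863/34359738368
(4,2): OLD=71811116294233/549755813888 → NEW=255, ERR=-68376616247207/549755813888
(4,3): OLD=441445820940963/4398046511104 → NEW=0, ERR=441445820940963/4398046511104
(4,4): OLD=6863101576514553/35184372088832 → NEW=255, ERR=-2108913306137607/35184372088832
(4,5): OLD=111158799746780281/1125899906842624 → NEW=0, ERR=111158799746780281/1125899906842624
(4,6): OLD=3922997537198733343/18014398509481984 → NEW=255, ERR=-670674082719172577/18014398509481984
(5,0): OLD=50283738977109/549755813888 → NEW=0, ERR=50283738977109/549755813888
(5,1): OLD=580642716758087/4398046511104 → NEW=255, ERR=-540859143573433/4398046511104
(5,2): OLD=1484888693666209/35184372088832 → NEW=0, ERR=1484888693666209/35184372088832
(5,3): OLD=42451602372812677/281474976710656 → NEW=255, ERR=-29324516688404603/281474976710656
(5,4): OLD=2368436078265300631/18014398509481984 → NEW=255, ERR=-2225235541652605289/18014398509481984
(5,5): OLD=22349905209973866279/144115188075855872 → NEW=255, ERR=-14399467749369381081/144115188075855872
(5,6): OLD=377749649775752117097/2305843009213693952 → NEW=255, ERR=-210240317573739840663/2305843009213693952
(6,0): OLD=2851678174582301/70368744177664 → NEW=0, ERR=2851678174582301/70368744177664
(6,1): OLD=70851659966252353/1125899906842624 → NEW=0, ERR=70851659966252353/1125899906842624
(6,2): OLD=1864485535588084387/18014398509481984 → NEW=0, ERR=1864485535588084387/18014398509481984
(6,3): OLD=17899259723526175549/144115188075855872 → NEW=0, ERR=17899259723526175549/144115188075855872
(6,4): OLD=43664195636176555447/288230376151711744 → NEW=255, ERR=-29834550282509939273/288230376151711744
(6,5): OLD=3234625922039350426099/36893488147419103232 → NEW=0, ERR=3234625922039350426099/36893488147419103232
(6,6): OLD=139675816118116121021813/590295810358705651712 → NEW=255, ERR=-10849615523353820164747/590295810358705651712
Output grid:
  Row 0: ...#.##  (4 black, running=4)
  Row 1: .#.####  (2 black, running=6)
  Row 2: ..#..##  (4 black, running=10)
  Row 3: ..#.###  (3 black, running=13)
  Row 4: ..#.#.#  (4 black, running=17)
  Row 5: .#.####  (2 black, running=19)
  Row 6: ....#.#  (5 black, running=24)

Answer: 24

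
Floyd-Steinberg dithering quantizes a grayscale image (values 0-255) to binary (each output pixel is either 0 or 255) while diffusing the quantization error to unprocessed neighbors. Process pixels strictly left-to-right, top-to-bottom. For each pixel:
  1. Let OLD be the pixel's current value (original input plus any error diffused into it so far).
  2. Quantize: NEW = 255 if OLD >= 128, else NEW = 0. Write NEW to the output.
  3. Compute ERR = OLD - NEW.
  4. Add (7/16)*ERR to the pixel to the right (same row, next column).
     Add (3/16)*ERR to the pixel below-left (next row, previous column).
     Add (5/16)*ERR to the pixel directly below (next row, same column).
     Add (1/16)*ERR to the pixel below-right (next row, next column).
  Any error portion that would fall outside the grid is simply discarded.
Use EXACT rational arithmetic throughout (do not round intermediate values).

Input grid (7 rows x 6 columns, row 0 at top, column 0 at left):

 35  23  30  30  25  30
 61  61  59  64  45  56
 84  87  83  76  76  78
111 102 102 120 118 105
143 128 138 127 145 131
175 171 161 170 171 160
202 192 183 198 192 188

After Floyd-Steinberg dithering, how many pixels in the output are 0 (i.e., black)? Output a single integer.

(0,0): OLD=35 → NEW=0, ERR=35
(0,1): OLD=613/16 → NEW=0, ERR=613/16
(0,2): OLD=11971/256 → NEW=0, ERR=11971/256
(0,3): OLD=206677/4096 → NEW=0, ERR=206677/4096
(0,4): OLD=3085139/65536 → NEW=0, ERR=3085139/65536
(0,5): OLD=53053253/1048576 → NEW=0, ERR=53053253/1048576
(1,0): OLD=20255/256 → NEW=0, ERR=20255/256
(1,1): OLD=242777/2048 → NEW=0, ERR=242777/2048
(1,2): OLD=9000141/65536 → NEW=255, ERR=-7711539/65536
(1,3): OLD=10495561/262144 → NEW=0, ERR=10495561/262144
(1,4): OLD=1507730619/16777216 → NEW=0, ERR=1507730619/16777216
(1,5): OLD=30620555693/268435456 → NEW=0, ERR=30620555693/268435456
(2,0): OLD=4291043/32768 → NEW=255, ERR=-4064797/32768
(2,1): OLD=55213937/1048576 → NEW=0, ERR=55213937/1048576
(2,2): OLD=1412331923/16777216 → NEW=0, ERR=1412331923/16777216
(2,3): OLD=18097517755/134217728 → NEW=255, ERR=-16128002885/134217728
(2,4): OLD=323853045169/4294967296 → NEW=0, ERR=323853045169/4294967296
(2,5): OLD=10462713995495/68719476736 → NEW=255, ERR=-7060752572185/68719476736
(3,0): OLD=1377545267/16777216 → NEW=0, ERR=1377545267/16777216
(3,1): OLD=21798084023/134217728 → NEW=255, ERR=-12427436617/134217728
(3,2): OLD=73613963989/1073741824 → NEW=0, ERR=73613963989/1073741824
(3,3): OLD=9060163846207/68719476736 → NEW=255, ERR=-8463302721473/68719476736
(3,4): OLD=33483850723551/549755813888 → NEW=0, ERR=33483850723551/549755813888
(3,5): OLD=916999809290929/8796093022208 → NEW=0, ERR=916999809290929/8796093022208
(4,0): OLD=324909662493/2147483648 → NEW=255, ERR=-222698667747/2147483648
(4,1): OLD=2462970485625/34359738368 → NEW=0, ERR=2462970485625/34359738368
(4,2): OLD=178017904195995/1099511627776 → NEW=255, ERR=-102357560886885/1099511627776
(4,3): OLD=1116924287180839/17592186044416 → NEW=0, ERR=1116924287180839/17592186044416
(4,4): OLD=57325151108127639/281474976710656 → NEW=255, ERR=-14450967953089641/281474976710656
(4,5): OLD=652678476570914241/4503599627370496 → NEW=255, ERR=-495739428408562239/4503599627370496
(5,0): OLD=85780285467515/549755813888 → NEW=255, ERR=-54407447073925/549755813888
(5,1): OLD=2219540431713067/17592186044416 → NEW=0, ERR=2219540431713067/17592186044416
(5,2): OLD=28638731575819401/140737488355328 → NEW=255, ERR=-7249327954789239/140737488355328
(5,3): OLD=683918848814090611/4503599627370496 → NEW=255, ERR=-464499056165385869/4503599627370496
(5,4): OLD=839124010421676595/9007199254740992 → NEW=0, ERR=839124010421676595/9007199254740992
(5,5): OLD=23512472906504184783/144115188075855872 → NEW=255, ERR=-13236900052839062577/144115188075855872
(6,0): OLD=54811375058863713/281474976710656 → NEW=255, ERR=-16964744002353567/281474976710656
(6,1): OLD=852148574345120589/4503599627370496 → NEW=255, ERR=-296269330634355891/4503599627370496
(6,2): OLD=2281866775939107589/18014398509481984 → NEW=0, ERR=2281866775939107589/18014398509481984
(6,3): OLD=67859530870621998033/288230376151711744 → NEW=255, ERR=-5639215048064496687/288230376151711744
(6,4): OLD=871079711957456184881/4611686018427387904 → NEW=255, ERR=-304900222741527730639/4611686018427387904
(6,5): OLD=10049377469120537105079/73786976294838206464 → NEW=255, ERR=-8766301486063205543241/73786976294838206464
Output grid:
  Row 0: ......  (6 black, running=6)
  Row 1: ..#...  (5 black, running=11)
  Row 2: #..#.#  (3 black, running=14)
  Row 3: .#.#..  (4 black, running=18)
  Row 4: #.#.##  (2 black, running=20)
  Row 5: #.##.#  (2 black, running=22)
  Row 6: ##.###  (1 black, running=23)

Answer: 23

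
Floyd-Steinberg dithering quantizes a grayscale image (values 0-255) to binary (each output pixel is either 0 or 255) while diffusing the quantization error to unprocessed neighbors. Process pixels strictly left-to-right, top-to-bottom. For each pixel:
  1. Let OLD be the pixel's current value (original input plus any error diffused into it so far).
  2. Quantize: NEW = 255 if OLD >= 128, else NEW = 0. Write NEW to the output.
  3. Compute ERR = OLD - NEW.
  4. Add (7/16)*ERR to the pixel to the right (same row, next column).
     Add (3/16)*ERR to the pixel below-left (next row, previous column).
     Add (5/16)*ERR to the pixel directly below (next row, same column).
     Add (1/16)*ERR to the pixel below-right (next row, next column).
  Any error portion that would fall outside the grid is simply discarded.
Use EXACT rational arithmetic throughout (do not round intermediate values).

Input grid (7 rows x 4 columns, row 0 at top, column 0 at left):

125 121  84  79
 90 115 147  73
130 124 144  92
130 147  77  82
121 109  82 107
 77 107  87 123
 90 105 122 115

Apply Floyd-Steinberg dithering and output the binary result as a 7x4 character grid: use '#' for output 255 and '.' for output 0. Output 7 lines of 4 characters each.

(0,0): OLD=125 → NEW=0, ERR=125
(0,1): OLD=2811/16 → NEW=255, ERR=-1269/16
(0,2): OLD=12621/256 → NEW=0, ERR=12621/256
(0,3): OLD=411931/4096 → NEW=0, ERR=411931/4096
(1,0): OLD=29233/256 → NEW=0, ERR=29233/256
(1,1): OLD=322007/2048 → NEW=255, ERR=-200233/2048
(1,2): OLD=8751139/65536 → NEW=255, ERR=-7960541/65536
(1,3): OLD=57007717/1048576 → NEW=0, ERR=57007717/1048576
(2,0): OLD=4828461/32768 → NEW=255, ERR=-3527379/32768
(2,1): OLD=32204863/1048576 → NEW=0, ERR=32204863/1048576
(2,2): OLD=259126715/2097152 → NEW=0, ERR=259126715/2097152
(2,3): OLD=5216234607/33554432 → NEW=255, ERR=-3340145553/33554432
(3,0): OLD=1713272029/16777216 → NEW=0, ERR=1713272029/16777216
(3,1): OLD=58442328387/268435456 → NEW=255, ERR=-10008712893/268435456
(3,2): OLD=354573540797/4294967296 → NEW=0, ERR=354573540797/4294967296
(3,3): OLD=6510010236331/68719476736 → NEW=0, ERR=6510010236331/68719476736
(4,0): OLD=626726666457/4294967296 → NEW=255, ERR=-468489994023/4294967296
(4,1): OLD=2456307118219/34359738368 → NEW=0, ERR=2456307118219/34359738368
(4,2): OLD=169881936604843/1099511627776 → NEW=255, ERR=-110493528478037/1099511627776
(4,3): OLD=1720480852756765/17592186044416 → NEW=0, ERR=1720480852756765/17592186044416
(5,0): OLD=30960519263113/549755813888 → NEW=0, ERR=30960519263113/549755813888
(5,1): OLD=2257406291447135/17592186044416 → NEW=255, ERR=-2228601149878945/17592186044416
(5,2): OLD=202115764038435/8796093022208 → NEW=0, ERR=202115764038435/8796093022208
(5,3): OLD=44285550640084011/281474976710656 → NEW=255, ERR=-27490568421133269/281474976710656
(6,0): OLD=23600627536420285/281474976710656 → NEW=0, ERR=23600627536420285/281474976710656
(6,1): OLD=495049160848932091/4503599627370496 → NEW=0, ERR=495049160848932091/4503599627370496
(6,2): OLD=10883717775924719597/72057594037927936 → NEW=255, ERR=-7490968703746904083/72057594037927936
(6,3): OLD=46616996863511348859/1152921504606846976 → NEW=0, ERR=46616996863511348859/1152921504606846976
Row 0: .#..
Row 1: .##.
Row 2: #..#
Row 3: .#..
Row 4: #.#.
Row 5: .#.#
Row 6: ..#.

Answer: .#..
.##.
#..#
.#..
#.#.
.#.#
..#.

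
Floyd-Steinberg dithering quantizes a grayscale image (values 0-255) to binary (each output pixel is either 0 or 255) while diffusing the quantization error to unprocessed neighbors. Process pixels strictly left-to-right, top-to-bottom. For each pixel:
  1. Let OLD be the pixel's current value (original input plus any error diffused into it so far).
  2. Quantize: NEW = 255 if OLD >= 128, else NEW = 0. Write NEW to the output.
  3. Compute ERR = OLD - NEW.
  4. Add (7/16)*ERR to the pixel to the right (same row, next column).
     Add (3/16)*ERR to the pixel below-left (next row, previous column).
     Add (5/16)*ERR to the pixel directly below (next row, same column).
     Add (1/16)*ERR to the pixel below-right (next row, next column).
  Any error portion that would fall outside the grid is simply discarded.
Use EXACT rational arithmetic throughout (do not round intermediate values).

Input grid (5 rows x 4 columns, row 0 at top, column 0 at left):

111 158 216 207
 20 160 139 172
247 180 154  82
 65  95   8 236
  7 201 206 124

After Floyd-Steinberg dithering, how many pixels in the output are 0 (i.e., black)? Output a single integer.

(0,0): OLD=111 → NEW=0, ERR=111
(0,1): OLD=3305/16 → NEW=255, ERR=-775/16
(0,2): OLD=49871/256 → NEW=255, ERR=-15409/256
(0,3): OLD=740009/4096 → NEW=255, ERR=-304471/4096
(1,0): OLD=11675/256 → NEW=0, ERR=11675/256
(1,1): OLD=328637/2048 → NEW=255, ERR=-193603/2048
(1,2): OLD=4054529/65536 → NEW=0, ERR=4054529/65536
(1,3): OLD=180434391/1048576 → NEW=255, ERR=-86952489/1048576
(2,0): OLD=7979887/32768 → NEW=255, ERR=-375953/32768
(2,1): OLD=167656245/1048576 → NEW=255, ERR=-99730635/1048576
(2,2): OLD=231244617/2097152 → NEW=0, ERR=231244617/2097152
(2,3): OLD=3630395781/33554432 → NEW=0, ERR=3630395781/33554432
(3,0): OLD=731174655/16777216 → NEW=0, ERR=731174655/16777216
(3,1): OLD=27998522977/268435456 → NEW=0, ERR=27998522977/268435456
(3,2): OLD=439944410271/4294967296 → NEW=0, ERR=439944410271/4294967296
(3,3): OLD=22094449657049/68719476736 → NEW=255, ERR=4570983089369/68719476736
(4,0): OLD=172554312403/4294967296 → NEW=0, ERR=172554312403/4294967296
(4,1): OLD=9383695395705/34359738368 → NEW=255, ERR=621962111865/34359738368
(4,2): OLD=291282988859865/1099511627776 → NEW=255, ERR=10907523776985/1099511627776
(4,3): OLD=2736088152125375/17592186044416 → NEW=255, ERR=-1749919289200705/17592186044416
Output grid:
  Row 0: .###  (1 black, running=1)
  Row 1: .#.#  (2 black, running=3)
  Row 2: ##..  (2 black, running=5)
  Row 3: ...#  (3 black, running=8)
  Row 4: .###  (1 black, running=9)

Answer: 9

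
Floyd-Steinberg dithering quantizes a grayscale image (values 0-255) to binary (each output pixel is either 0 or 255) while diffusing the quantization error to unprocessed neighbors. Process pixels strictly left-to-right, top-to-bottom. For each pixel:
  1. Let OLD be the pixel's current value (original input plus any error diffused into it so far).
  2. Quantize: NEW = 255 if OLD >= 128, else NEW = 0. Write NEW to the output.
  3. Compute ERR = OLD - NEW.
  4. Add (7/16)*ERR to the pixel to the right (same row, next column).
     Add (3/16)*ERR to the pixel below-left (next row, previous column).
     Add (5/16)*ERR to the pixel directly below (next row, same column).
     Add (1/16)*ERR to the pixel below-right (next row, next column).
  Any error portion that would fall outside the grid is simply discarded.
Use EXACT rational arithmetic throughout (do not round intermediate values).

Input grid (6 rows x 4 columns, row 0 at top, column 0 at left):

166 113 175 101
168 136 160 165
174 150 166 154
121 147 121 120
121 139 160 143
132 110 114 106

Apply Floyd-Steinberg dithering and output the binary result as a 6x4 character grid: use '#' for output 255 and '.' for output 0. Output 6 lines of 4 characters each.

Answer: #.#.
#.##
#.#.
.#.#
#.#.
.#.#

Derivation:
(0,0): OLD=166 → NEW=255, ERR=-89
(0,1): OLD=1185/16 → NEW=0, ERR=1185/16
(0,2): OLD=53095/256 → NEW=255, ERR=-12185/256
(0,3): OLD=328401/4096 → NEW=0, ERR=328401/4096
(1,0): OLD=39443/256 → NEW=255, ERR=-25837/256
(1,1): OLD=205829/2048 → NEW=0, ERR=205829/2048
(1,2): OLD=13681129/65536 → NEW=255, ERR=-3030551/65536
(1,3): OLD=174953903/1048576 → NEW=255, ERR=-92432977/1048576
(2,0): OLD=5285639/32768 → NEW=255, ERR=-3070201/32768
(2,1): OLD=131530301/1048576 → NEW=0, ERR=131530301/1048576
(2,2): OLD=411421425/2097152 → NEW=255, ERR=-123352335/2097152
(2,3): OLD=3282608781/33554432 → NEW=0, ERR=3282608781/33554432
(3,0): OLD=1933401879/16777216 → NEW=0, ERR=1933401879/16777216
(3,1): OLD=58983850313/268435456 → NEW=255, ERR=-9467190967/268435456
(3,2): OLD=486929579447/4294967296 → NEW=0, ERR=486929579447/4294967296
(3,3): OLD=13503088302209/68719476736 → NEW=255, ERR=-4020378265471/68719476736
(4,0): OLD=645961620235/4294967296 → NEW=255, ERR=-449255040245/4294967296
(4,1): OLD=3802793163297/34359738368 → NEW=0, ERR=3802793163297/34359738368
(4,2): OLD=253630595402113/1099511627776 → NEW=255, ERR=-26744869680767/1099511627776
(4,3): OLD=2131492227686871/17592186044416 → NEW=0, ERR=2131492227686871/17592186044416
(5,0): OLD=66005945313307/549755813888 → NEW=0, ERR=66005945313307/549755813888
(5,1): OLD=3272426706054557/17592186044416 → NEW=255, ERR=-1213580735271523/17592186044416
(5,2): OLD=931093731447545/8796093022208 → NEW=0, ERR=931093731447545/8796093022208
(5,3): OLD=53101202995137249/281474976710656 → NEW=255, ERR=-18674916066080031/281474976710656
Row 0: #.#.
Row 1: #.##
Row 2: #.#.
Row 3: .#.#
Row 4: #.#.
Row 5: .#.#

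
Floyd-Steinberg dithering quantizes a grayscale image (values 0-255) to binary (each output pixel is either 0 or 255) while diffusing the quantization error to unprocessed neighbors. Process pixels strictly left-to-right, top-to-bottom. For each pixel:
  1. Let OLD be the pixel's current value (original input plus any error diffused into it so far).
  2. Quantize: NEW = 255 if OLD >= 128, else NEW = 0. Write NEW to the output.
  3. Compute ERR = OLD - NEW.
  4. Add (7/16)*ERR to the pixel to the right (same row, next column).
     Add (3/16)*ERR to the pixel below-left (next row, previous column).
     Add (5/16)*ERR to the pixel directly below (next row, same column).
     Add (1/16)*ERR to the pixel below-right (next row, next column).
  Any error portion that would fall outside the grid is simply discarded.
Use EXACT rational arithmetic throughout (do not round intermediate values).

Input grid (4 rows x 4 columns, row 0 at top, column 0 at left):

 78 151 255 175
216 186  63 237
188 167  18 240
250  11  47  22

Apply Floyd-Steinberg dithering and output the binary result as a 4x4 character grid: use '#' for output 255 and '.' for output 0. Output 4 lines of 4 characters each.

Answer: .###
##.#
#..#
#...

Derivation:
(0,0): OLD=78 → NEW=0, ERR=78
(0,1): OLD=1481/8 → NEW=255, ERR=-559/8
(0,2): OLD=28727/128 → NEW=255, ERR=-3913/128
(0,3): OLD=331009/2048 → NEW=255, ERR=-191231/2048
(1,0): OLD=29091/128 → NEW=255, ERR=-3549/128
(1,1): OLD=154805/1024 → NEW=255, ERR=-106315/1024
(1,2): OLD=-453863/32768 → NEW=0, ERR=-453863/32768
(1,3): OLD=104779007/524288 → NEW=255, ERR=-28914433/524288
(2,0): OLD=2619287/16384 → NEW=255, ERR=-1558633/16384
(2,1): OLD=46454701/524288 → NEW=0, ERR=46454701/524288
(2,2): OLD=37336529/1048576 → NEW=0, ERR=37336529/1048576
(2,3): OLD=3984219597/16777216 → NEW=255, ERR=-293970483/16777216
(3,0): OLD=1987134823/8388608 → NEW=255, ERR=-151960217/8388608
(3,1): OLD=4227106169/134217728 → NEW=0, ERR=4227106169/134217728
(3,2): OLD=159253965063/2147483648 → NEW=0, ERR=159253965063/2147483648
(3,3): OLD=1759016101809/34359738368 → NEW=0, ERR=1759016101809/34359738368
Row 0: .###
Row 1: ##.#
Row 2: #..#
Row 3: #...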